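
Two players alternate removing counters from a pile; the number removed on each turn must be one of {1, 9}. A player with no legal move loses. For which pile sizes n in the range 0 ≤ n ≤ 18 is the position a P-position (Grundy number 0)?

0, 2, 4, 6, 8, 10, 12, 14, 16, 18

n :  0  1  2  3  4  5  6  7  8  9 10 11 12 13 14 15 16 17 18
G :  0  1  0  1  0  1  0  1  0  1  0  1  0  1  0  1  0  1  0
P-positions are exactly the n with G(n) = 0.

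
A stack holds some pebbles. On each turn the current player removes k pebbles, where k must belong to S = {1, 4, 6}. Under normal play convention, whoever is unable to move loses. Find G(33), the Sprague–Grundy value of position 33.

1

G(0) = 0
G(1) = mex{0} = 1
G(2) = mex{1} = 0
G(3) = mex{0} = 1
G(4) = mex{1,0} = 2
G(5) = mex{2,1} = 0
G(6) = mex{0,0,0} = 1
G(7) = mex{1,1,1} = 0
G(8) = mex{0,2,0} = 1
G(9) = mex{1,0,1} = 2
G(10) = mex{2,1,2} = 0
G(11) = mex{0,0,0} = 1
G(12) = mex{1,1,1} = 0
G(13) = mex{0,2,0} = 1
G(14) = mex{1,0,1} = 2
G(15) = mex{2,1,2} = 0
G(16) = mex{0,0,0} = 1
G(17) = mex{1,1,1} = 0
G(18) = mex{0,2,0} = 1
G(19) = mex{1,0,1} = 2
G(20) = mex{2,1,2} = 0
G(21) = mex{0,0,0} = 1
G(22) = mex{1,1,1} = 0
G(23) = mex{0,2,0} = 1
G(24) = mex{1,0,1} = 2
G(25) = mex{2,1,2} = 0
G(26) = mex{0,0,0} = 1
G(27) = mex{1,1,1} = 0
G(28) = mex{0,2,0} = 1
G(29) = mex{1,0,1} = 2
G(30) = mex{2,1,2} = 0
G(31) = mex{0,0,0} = 1
G(32) = mex{1,1,1} = 0
G(33) = mex{0,2,0} = 1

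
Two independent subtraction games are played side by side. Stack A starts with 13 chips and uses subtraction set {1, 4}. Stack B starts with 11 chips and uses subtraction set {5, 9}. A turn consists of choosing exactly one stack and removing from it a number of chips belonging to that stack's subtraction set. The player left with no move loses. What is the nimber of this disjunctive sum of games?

3

Stack A, S = {1, 4}:
G(0) = 0
G(1) = mex{0} = 1
G(2) = mex{1} = 0
G(3) = mex{0} = 1
G(4) = mex{1,0} = 2
G(5) = mex{2,1} = 0
G(6) = mex{0,0} = 1
G(7) = mex{1,1} = 0
G(8) = mex{0,2} = 1
G(9) = mex{1,0} = 2
G(10) = mex{2,1} = 0
G(11) = mex{0,0} = 1
G(12) = mex{1,1} = 0
G(13) = mex{0,2} = 1
G_A(13) = 1.
Stack B, S = {5, 9}:
n :  0  1  2  3  4  5  6  7  8  9 10 11
G :  0  0  0  0  0  1  1  1  1  1  2  2
G_B(11) = 2.
Combined Grundy value = 1 ⊕ 2 = 3.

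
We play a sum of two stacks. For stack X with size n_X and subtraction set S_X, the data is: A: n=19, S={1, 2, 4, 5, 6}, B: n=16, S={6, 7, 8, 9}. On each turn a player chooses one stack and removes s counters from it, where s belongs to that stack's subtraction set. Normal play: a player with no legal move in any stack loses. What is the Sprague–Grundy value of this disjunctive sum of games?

Stack A, S = {1, 2, 4, 5, 6}:
G(0) = 0
G(1) = mex{0} = 1
G(2) = mex{1,0} = 2
G(3) = mex{2,1} = 0
G(4) = mex{0,2,0} = 1
G(5) = mex{1,0,1,0} = 2
G(6) = mex{2,1,2,1,0} = 3
G(7) = mex{3,2,0,2,1} = 4
G(8) = mex{4,3,1,0,2} = 5
G(9) = mex{5,4,2,1,0} = 3
G(10) = mex{3,5,3,2,1} = 0
G(11) = mex{0,3,4,3,2} = 1
G(12) = mex{1,0,5,4,3} = 2
G(13) = mex{2,1,3,5,4} = 0
G(14) = mex{0,2,0,3,5} = 1
G(15) = mex{1,0,1,0,3} = 2
G(16) = mex{2,1,2,1,0} = 3
G(17) = mex{3,2,0,2,1} = 4
G(18) = mex{4,3,1,0,2} = 5
G(19) = mex{5,4,2,1,0} = 3
G_A(19) = 3.
Stack B, S = {6, 7, 8, 9}:
G(0) = 0
G(1) = mex{} = 0
G(2) = mex{} = 0
G(3) = mex{} = 0
G(4) = mex{} = 0
G(5) = mex{} = 0
G(6) = mex{0} = 1
G(7) = mex{0,0} = 1
G(8) = mex{0,0,0} = 1
G(9) = mex{0,0,0,0} = 1
G(10) = mex{0,0,0,0} = 1
G(11) = mex{0,0,0,0} = 1
G(12) = mex{1,0,0,0} = 2
G(13) = mex{1,1,0,0} = 2
G(14) = mex{1,1,1,0} = 2
G(15) = mex{1,1,1,1} = 0
G(16) = mex{1,1,1,1} = 0
G_B(16) = 0.
Combined Grundy value = 3 ⊕ 0 = 3.

3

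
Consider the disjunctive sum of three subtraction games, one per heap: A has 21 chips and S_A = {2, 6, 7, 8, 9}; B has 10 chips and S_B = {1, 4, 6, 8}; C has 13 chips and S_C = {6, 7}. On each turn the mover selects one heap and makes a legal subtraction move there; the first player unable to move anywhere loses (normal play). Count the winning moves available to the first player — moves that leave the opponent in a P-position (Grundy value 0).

2

Heap A, S = {2, 6, 7, 8, 9}:
G(0) = 0
G(1) = mex{} = 0
G(2) = mex{0} = 1
G(3) = mex{0} = 1
G(4) = mex{1} = 0
G(5) = mex{1} = 0
G(6) = mex{0,0} = 1
G(7) = mex{0,0,0} = 1
G(8) = mex{1,1,0,0} = 2
G(9) = mex{1,1,1,0,0} = 2
G(10) = mex{2,0,1,1,0} = 3
G(11) = mex{2,0,0,1,1} = 3
G(12) = mex{3,1,0,0,1} = 2
G(13) = mex{3,1,1,0,0} = 2
G(14) = mex{2,2,1,1,0} = 3
G(15) = mex{2,2,2,1,1} = 0
G(16) = mex{3,3,2,2,1} = 0
G(17) = mex{0,3,3,2,2} = 1
G(18) = mex{0,2,3,3,2} = 1
G(19) = mex{1,2,2,3,3} = 0
G(20) = mex{1,3,2,2,3} = 0
G(21) = mex{0,0,3,2,2} = 1
G_A(21) = 1.
Heap B, S = {1, 4, 6, 8}:
G(0) = 0
G(1) = mex{0} = 1
G(2) = mex{1} = 0
G(3) = mex{0} = 1
G(4) = mex{1,0} = 2
G(5) = mex{2,1} = 0
G(6) = mex{0,0,0} = 1
G(7) = mex{1,1,1} = 0
G(8) = mex{0,2,0,0} = 1
G(9) = mex{1,0,1,1} = 2
G(10) = mex{2,1,2,0} = 3
G_B(10) = 3.
Heap C, S = {6, 7}:
G(0) = 0
G(1) = mex{} = 0
G(2) = mex{} = 0
G(3) = mex{} = 0
G(4) = mex{} = 0
G(5) = mex{} = 0
G(6) = mex{0} = 1
G(7) = mex{0,0} = 1
G(8) = mex{0,0} = 1
G(9) = mex{0,0} = 1
G(10) = mex{0,0} = 1
G(11) = mex{0,0} = 1
G(12) = mex{1,0} = 2
G(13) = mex{1,1} = 0
G_C(13) = 0.
Combined Grundy value = 1 ⊕ 3 ⊕ 0 = 2.
A winning move leaves total XOR = 0, i.e. changes one component's Grundy value g to g ⊕ X where X is the current total.
Heap A: need g' = 1⊕2 = 3. Options: 21−2→G=0, 21−6→G=0, 21−7→G=3, 21−8→G=2, 21−9→G=2. Hits: 1.
Heap B: need g' = 3⊕2 = 1. Options: 10−1→G=2, 10−4→G=1, 10−6→G=2, 10−8→G=0. Hits: 1.
Heap C: need g' = 0⊕2 = 2. Options: 13−6→G=1, 13−7→G=1. Hits: 0.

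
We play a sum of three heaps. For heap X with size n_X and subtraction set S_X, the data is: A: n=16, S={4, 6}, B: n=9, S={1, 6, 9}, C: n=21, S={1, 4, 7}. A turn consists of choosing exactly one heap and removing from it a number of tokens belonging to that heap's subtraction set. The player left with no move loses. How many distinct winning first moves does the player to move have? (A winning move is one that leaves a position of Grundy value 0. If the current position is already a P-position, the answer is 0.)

Heap A, S = {4, 6}:
G(0) = 0
G(1) = mex{} = 0
G(2) = mex{} = 0
G(3) = mex{} = 0
G(4) = mex{0} = 1
G(5) = mex{0} = 1
G(6) = mex{0,0} = 1
G(7) = mex{0,0} = 1
G(8) = mex{1,0} = 2
G(9) = mex{1,0} = 2
G(10) = mex{1,1} = 0
G(11) = mex{1,1} = 0
G(12) = mex{2,1} = 0
G(13) = mex{2,1} = 0
G(14) = mex{0,2} = 1
G(15) = mex{0,2} = 1
G(16) = mex{0,0} = 1
G_A(16) = 1.
Heap B, S = {1, 6, 9}:
G(0) = 0
G(1) = mex{0} = 1
G(2) = mex{1} = 0
G(3) = mex{0} = 1
G(4) = mex{1} = 0
G(5) = mex{0} = 1
G(6) = mex{1,0} = 2
G(7) = mex{2,1} = 0
G(8) = mex{0,0} = 1
G(9) = mex{1,1,0} = 2
G_B(9) = 2.
Heap C, S = {1, 4, 7}:
G(0) = 0
G(1) = mex{0} = 1
G(2) = mex{1} = 0
G(3) = mex{0} = 1
G(4) = mex{1,0} = 2
G(5) = mex{2,1} = 0
G(6) = mex{0,0} = 1
G(7) = mex{1,1,0} = 2
G(8) = mex{2,2,1} = 0
G(9) = mex{0,0,0} = 1
G(10) = mex{1,1,1} = 0
G(11) = mex{0,2,2} = 1
G(12) = mex{1,0,0} = 2
G(13) = mex{2,1,1} = 0
G(14) = mex{0,0,2} = 1
G(15) = mex{1,1,0} = 2
G(16) = mex{2,2,1} = 0
G(17) = mex{0,0,0} = 1
G(18) = mex{1,1,1} = 0
G(19) = mex{0,2,2} = 1
G(20) = mex{1,0,0} = 2
G(21) = mex{2,1,1} = 0
G_C(21) = 0.
Combined Grundy value = 1 ⊕ 2 ⊕ 0 = 3.
A winning move leaves total XOR = 0, i.e. changes one component's Grundy value g to g ⊕ X where X is the current total.
Heap A: need g' = 1⊕3 = 2. Options: 16−4→G=0, 16−6→G=0. Hits: 0.
Heap B: need g' = 2⊕3 = 1. Options: 9−1→G=1, 9−6→G=1, 9−9→G=0. Hits: 2.
Heap C: need g' = 0⊕3 = 3. Options: 21−1→G=2, 21−4→G=1, 21−7→G=1. Hits: 0.

2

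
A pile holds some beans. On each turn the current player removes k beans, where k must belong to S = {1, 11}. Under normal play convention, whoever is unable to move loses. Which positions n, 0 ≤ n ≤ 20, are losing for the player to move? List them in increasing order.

0, 2, 4, 6, 8, 10, 12, 14, 16, 18, 20

n :  0  1  2  3  4  5  6  7  8  9 10 11 12 13 14 15 16 17 18 19 20
G :  0  1  0  1  0  1  0  1  0  1  0  1  0  1  0  1  0  1  0  1  0
P-positions are exactly the n with G(n) = 0.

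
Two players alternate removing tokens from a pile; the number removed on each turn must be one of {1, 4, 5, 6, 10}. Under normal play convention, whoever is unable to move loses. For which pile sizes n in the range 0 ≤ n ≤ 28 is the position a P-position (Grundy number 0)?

G(0) = 0
G(1) = mex{0} = 1
G(2) = mex{1} = 0
G(3) = mex{0} = 1
G(4) = mex{1,0} = 2
G(5) = mex{2,1,0} = 3
G(6) = mex{3,0,1,0} = 2
G(7) = mex{2,1,0,1} = 3
G(8) = mex{3,2,1,0} = 4
G(9) = mex{4,3,2,1} = 0
G(10) = mex{0,2,3,2,0} = 1
G(11) = mex{1,3,2,3,1} = 0
G(12) = mex{0,4,3,2,0} = 1
G(13) = mex{1,0,4,3,1} = 2
G(14) = mex{2,1,0,4,2} = 3
G(15) = mex{3,0,1,0,3} = 2
G(16) = mex{2,1,0,1,2} = 3
G(17) = mex{3,2,1,0,3} = 4
G(18) = mex{4,3,2,1,4} = 0
G(19) = mex{0,2,3,2,0} = 1
G(20) = mex{1,3,2,3,1} = 0
G(21) = mex{0,4,3,2,0} = 1
G(22) = mex{1,0,4,3,1} = 2
G(23) = mex{2,1,0,4,2} = 3
G(24) = mex{3,0,1,0,3} = 2
G(25) = mex{2,1,0,1,2} = 3
G(26) = mex{3,2,1,0,3} = 4
G(27) = mex{4,3,2,1,4} = 0
G(28) = mex{0,2,3,2,0} = 1
P-positions are exactly the n with G(n) = 0.

0, 2, 9, 11, 18, 20, 27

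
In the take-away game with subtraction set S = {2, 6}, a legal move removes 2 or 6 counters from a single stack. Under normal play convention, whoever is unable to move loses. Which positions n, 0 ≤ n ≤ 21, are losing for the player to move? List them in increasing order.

G(0) = 0
G(1) = mex{} = 0
G(2) = mex{0} = 1
G(3) = mex{0} = 1
G(4) = mex{1} = 0
G(5) = mex{1} = 0
G(6) = mex{0,0} = 1
G(7) = mex{0,0} = 1
G(8) = mex{1,1} = 0
G(9) = mex{1,1} = 0
G(10) = mex{0,0} = 1
G(11) = mex{0,0} = 1
G(12) = mex{1,1} = 0
G(13) = mex{1,1} = 0
G(14) = mex{0,0} = 1
G(15) = mex{0,0} = 1
G(16) = mex{1,1} = 0
G(17) = mex{1,1} = 0
G(18) = mex{0,0} = 1
G(19) = mex{0,0} = 1
G(20) = mex{1,1} = 0
G(21) = mex{1,1} = 0
P-positions are exactly the n with G(n) = 0.

0, 1, 4, 5, 8, 9, 12, 13, 16, 17, 20, 21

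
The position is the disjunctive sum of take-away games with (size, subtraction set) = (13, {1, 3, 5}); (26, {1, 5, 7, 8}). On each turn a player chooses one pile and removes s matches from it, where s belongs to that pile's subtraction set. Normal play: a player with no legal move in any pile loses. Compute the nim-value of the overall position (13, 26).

Pile A, S = {1, 3, 5}:
G(0) = 0
G(1) = mex{0} = 1
G(2) = mex{1} = 0
G(3) = mex{0,0} = 1
G(4) = mex{1,1} = 0
G(5) = mex{0,0,0} = 1
G(6) = mex{1,1,1} = 0
G(7) = mex{0,0,0} = 1
G(8) = mex{1,1,1} = 0
G(9) = mex{0,0,0} = 1
G(10) = mex{1,1,1} = 0
G(11) = mex{0,0,0} = 1
G(12) = mex{1,1,1} = 0
G(13) = mex{0,0,0} = 1
G_A(13) = 1.
Pile B, S = {1, 5, 7, 8}:
G(0) = 0
G(1) = mex{0} = 1
G(2) = mex{1} = 0
G(3) = mex{0} = 1
G(4) = mex{1} = 0
G(5) = mex{0,0} = 1
G(6) = mex{1,1} = 0
G(7) = mex{0,0,0} = 1
G(8) = mex{1,1,1,0} = 2
G(9) = mex{2,0,0,1} = 3
G(10) = mex{3,1,1,0} = 2
G(11) = mex{2,0,0,1} = 3
G(12) = mex{3,1,1,0} = 2
G(13) = mex{2,2,0,1} = 3
G(14) = mex{3,3,1,0} = 2
G(15) = mex{2,2,2,1} = 0
G(16) = mex{0,3,3,2} = 1
G(17) = mex{1,2,2,3} = 0
G(18) = mex{0,3,3,2} = 1
G(19) = mex{1,2,2,3} = 0
G(20) = mex{0,0,3,2} = 1
G(21) = mex{1,1,2,3} = 0
G(22) = mex{0,0,0,2} = 1
G(23) = mex{1,1,1,0} = 2
G(24) = mex{2,0,0,1} = 3
G(25) = mex{3,1,1,0} = 2
G(26) = mex{2,0,0,1} = 3
G_B(26) = 3.
Combined Grundy value = 1 ⊕ 3 = 2.

2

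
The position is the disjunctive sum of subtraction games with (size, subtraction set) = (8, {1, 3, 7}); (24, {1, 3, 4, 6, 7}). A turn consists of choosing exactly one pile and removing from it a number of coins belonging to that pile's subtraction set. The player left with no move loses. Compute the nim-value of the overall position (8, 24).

Pile A, S = {1, 3, 7}:
n : 0 1 2 3 4 5 6 7 8
G : 0 1 0 1 0 1 0 1 0
G_A(8) = 0.
Pile B, S = {1, 3, 4, 6, 7}:
G(0) = 0
G(1) = mex{0} = 1
G(2) = mex{1} = 0
G(3) = mex{0,0} = 1
G(4) = mex{1,1,0} = 2
G(5) = mex{2,0,1} = 3
G(6) = mex{3,1,0,0} = 2
G(7) = mex{2,2,1,1,0} = 3
G(8) = mex{3,3,2,0,1} = 4
G(9) = mex{4,2,3,1,0} = 5
G(10) = mex{5,3,2,2,1} = 0
G(11) = mex{0,4,3,3,2} = 1
G(12) = mex{1,5,4,2,3} = 0
G(13) = mex{0,0,5,3,2} = 1
G(14) = mex{1,1,0,4,3} = 2
G(15) = mex{2,0,1,5,4} = 3
G(16) = mex{3,1,0,0,5} = 2
G(17) = mex{2,2,1,1,0} = 3
G(18) = mex{3,3,2,0,1} = 4
G(19) = mex{4,2,3,1,0} = 5
G(20) = mex{5,3,2,2,1} = 0
G(21) = mex{0,4,3,3,2} = 1
G(22) = mex{1,5,4,2,3} = 0
G(23) = mex{0,0,5,3,2} = 1
G(24) = mex{1,1,0,4,3} = 2
G_B(24) = 2.
Combined Grundy value = 0 ⊕ 2 = 2.

2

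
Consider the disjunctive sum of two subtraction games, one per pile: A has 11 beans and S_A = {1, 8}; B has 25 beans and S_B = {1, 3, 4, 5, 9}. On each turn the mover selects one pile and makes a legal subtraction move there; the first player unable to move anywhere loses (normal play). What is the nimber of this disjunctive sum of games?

Pile A, S = {1, 8}:
n :  0  1  2  3  4  5  6  7  8  9 10 11
G :  0  1  0  1  0  1  0  1  2  0  1  0
G_A(11) = 0.
Pile B, S = {1, 3, 4, 5, 9}:
G(0) = 0
G(1) = mex{0} = 1
G(2) = mex{1} = 0
G(3) = mex{0,0} = 1
G(4) = mex{1,1,0} = 2
G(5) = mex{2,0,1,0} = 3
G(6) = mex{3,1,0,1} = 2
G(7) = mex{2,2,1,0} = 3
G(8) = mex{3,3,2,1} = 0
G(9) = mex{0,2,3,2,0} = 1
G(10) = mex{1,3,2,3,1} = 0
G(11) = mex{0,0,3,2,0} = 1
G(12) = mex{1,1,0,3,1} = 2
G(13) = mex{2,0,1,0,2} = 3
G(14) = mex{3,1,0,1,3} = 2
G(15) = mex{2,2,1,0,2} = 3
G(16) = mex{3,3,2,1,3} = 0
G(17) = mex{0,2,3,2,0} = 1
G(18) = mex{1,3,2,3,1} = 0
G(19) = mex{0,0,3,2,0} = 1
G(20) = mex{1,1,0,3,1} = 2
G(21) = mex{2,0,1,0,2} = 3
G(22) = mex{3,1,0,1,3} = 2
G(23) = mex{2,2,1,0,2} = 3
G(24) = mex{3,3,2,1,3} = 0
G(25) = mex{0,2,3,2,0} = 1
G_B(25) = 1.
Combined Grundy value = 0 ⊕ 1 = 1.

1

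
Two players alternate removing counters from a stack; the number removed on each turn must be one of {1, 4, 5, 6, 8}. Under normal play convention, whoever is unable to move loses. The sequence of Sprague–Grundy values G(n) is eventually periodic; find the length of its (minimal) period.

n :  0  1  2  3  4  5  6  7  8  9 10 11 12 13 14 15 16 17 18 19
G :  0  1  0  1  2  3  2  3  4  0  1  0  1  2  3  2  3  4  0  1
G(n+9) = G(n) holds for n = 0,…,7 (a full window of length max(S) = 8), so the sequence is purely periodic with period 9.

9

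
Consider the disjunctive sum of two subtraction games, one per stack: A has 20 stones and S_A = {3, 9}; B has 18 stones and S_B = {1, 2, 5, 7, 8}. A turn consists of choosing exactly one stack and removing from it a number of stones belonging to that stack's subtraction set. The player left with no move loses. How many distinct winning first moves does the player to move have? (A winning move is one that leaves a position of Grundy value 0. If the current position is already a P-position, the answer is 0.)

Stack A, S = {3, 9}:
G(0) = 0
G(1) = mex{} = 0
G(2) = mex{} = 0
G(3) = mex{0} = 1
G(4) = mex{0} = 1
G(5) = mex{0} = 1
G(6) = mex{1} = 0
G(7) = mex{1} = 0
G(8) = mex{1} = 0
G(9) = mex{0,0} = 1
G(10) = mex{0,0} = 1
G(11) = mex{0,0} = 1
G(12) = mex{1,1} = 0
G(13) = mex{1,1} = 0
G(14) = mex{1,1} = 0
G(15) = mex{0,0} = 1
G(16) = mex{0,0} = 1
G(17) = mex{0,0} = 1
G(18) = mex{1,1} = 0
G(19) = mex{1,1} = 0
G(20) = mex{1,1} = 0
G_A(20) = 0.
Stack B, S = {1, 2, 5, 7, 8}:
n :  0  1  2  3  4  5  6  7  8  9 10 11 12 13 14 15 16 17 18
G :  0  1  2  0  1  2  0  1  2  0  1  2  0  1  2  0  1  2  0
G_B(18) = 0.
Combined Grundy value = 0 ⊕ 0 = 0.
A winning move leaves total XOR = 0, i.e. changes one component's Grundy value g to g ⊕ X where X is the current total.
Stack A: target g' = 0⊕0 = 0, but every legal move changes the Grundy value (mex property), so 0 moves.
Stack B: target g' = 0⊕0 = 0, but every legal move changes the Grundy value (mex property), so 0 moves.

0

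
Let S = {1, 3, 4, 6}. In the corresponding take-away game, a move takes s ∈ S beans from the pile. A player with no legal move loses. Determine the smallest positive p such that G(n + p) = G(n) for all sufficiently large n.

n :  0  1  2  3  4  5  6  7  8  9 10 11 12 13 14 15
G :  0  1  0  1  2  3  2  0  1  0  1  2  3  2  0  1
G(n+7) = G(n) holds for n = 0,…,5 (a full window of length max(S) = 6), so the sequence is purely periodic with period 7.

7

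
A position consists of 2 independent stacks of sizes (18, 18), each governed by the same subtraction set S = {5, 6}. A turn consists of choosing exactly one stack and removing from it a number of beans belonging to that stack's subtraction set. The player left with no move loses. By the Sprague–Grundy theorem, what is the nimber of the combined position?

All stacks use S = {5, 6}:
G(0) = 0
G(1) = mex{} = 0
G(2) = mex{} = 0
G(3) = mex{} = 0
G(4) = mex{} = 0
G(5) = mex{0} = 1
G(6) = mex{0,0} = 1
G(7) = mex{0,0} = 1
G(8) = mex{0,0} = 1
G(9) = mex{0,0} = 1
G(10) = mex{1,0} = 2
G(11) = mex{1,1} = 0
G(12) = mex{1,1} = 0
G(13) = mex{1,1} = 0
G(14) = mex{1,1} = 0
G(15) = mex{2,1} = 0
G(16) = mex{0,2} = 1
G(17) = mex{0,0} = 1
G(18) = mex{0,0} = 1
Stack A: G(18) = 1.
Stack B: G(18) = 1.
Combined Grundy value = 1 ⊕ 1 = 0.

0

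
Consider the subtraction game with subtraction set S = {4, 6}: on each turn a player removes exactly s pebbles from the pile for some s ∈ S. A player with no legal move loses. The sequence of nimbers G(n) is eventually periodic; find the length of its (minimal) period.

10

n :  0  1  2  3  4  5  6  7  8  9 10 11 12 13 14 15 16 17 18 19 20 21
G :  0  0  0  0  1  1  1  1  2  2  0  0  0  0  1  1  1  1  2  2  0  0
G(n+10) = G(n) holds for n = 0,…,5 (a full window of length max(S) = 6), so the sequence is purely periodic with period 10.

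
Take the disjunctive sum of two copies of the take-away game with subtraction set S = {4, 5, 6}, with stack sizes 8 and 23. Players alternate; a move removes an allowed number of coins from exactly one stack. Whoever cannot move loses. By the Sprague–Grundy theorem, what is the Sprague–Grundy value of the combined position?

All stacks use S = {4, 5, 6}:
n :  0  1  2  3  4  5  6  7  8  9 10 11 12 13 14 15 16 17 18 19 20 21 22 23
G :  0  0  0  0  1  1  1  1  2  2  0  0  0  0  1  1  1  1  2  2  0  0  0  0
Stack A: G(8) = 2.
Stack B: G(23) = 0.
Combined Grundy value = 2 ⊕ 0 = 2.

2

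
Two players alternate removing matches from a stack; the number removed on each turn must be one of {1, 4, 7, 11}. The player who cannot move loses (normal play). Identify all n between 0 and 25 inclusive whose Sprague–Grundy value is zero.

0, 2, 5, 8, 10, 18, 20, 23

G(0) = 0
G(1) = mex{0} = 1
G(2) = mex{1} = 0
G(3) = mex{0} = 1
G(4) = mex{1,0} = 2
G(5) = mex{2,1} = 0
G(6) = mex{0,0} = 1
G(7) = mex{1,1,0} = 2
G(8) = mex{2,2,1} = 0
G(9) = mex{0,0,0} = 1
G(10) = mex{1,1,1} = 0
G(11) = mex{0,2,2,0} = 1
G(12) = mex{1,0,0,1} = 2
G(13) = mex{2,1,1,0} = 3
G(14) = mex{3,0,2,1} = 4
G(15) = mex{4,1,0,2} = 3
G(16) = mex{3,2,1,0} = 4
G(17) = mex{4,3,0,1} = 2
G(18) = mex{2,4,1,2} = 0
G(19) = mex{0,3,2,0} = 1
G(20) = mex{1,4,3,1} = 0
G(21) = mex{0,2,4,0} = 1
G(22) = mex{1,0,3,1} = 2
G(23) = mex{2,1,4,2} = 0
G(24) = mex{0,0,2,3} = 1
G(25) = mex{1,1,0,4} = 2
P-positions are exactly the n with G(n) = 0.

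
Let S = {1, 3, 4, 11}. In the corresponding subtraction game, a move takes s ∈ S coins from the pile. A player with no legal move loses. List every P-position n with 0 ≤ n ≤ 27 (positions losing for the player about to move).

n :  0  1  2  3  4  5  6  7  8  9 10 11 12 13 14 15 16 17 18 19 20 21 22 23 24 25 26 27
G :  0  1  0  1  2  3  2  0  1  0  1  2  3  2  0  1  0  1  2  3  2  0  1  0  1  2  3  2
P-positions are exactly the n with G(n) = 0.

0, 2, 7, 9, 14, 16, 21, 23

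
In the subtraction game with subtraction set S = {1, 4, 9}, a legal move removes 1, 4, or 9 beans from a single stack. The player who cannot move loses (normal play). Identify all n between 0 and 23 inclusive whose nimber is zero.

n :  0  1  2  3  4  5  6  7  8  9 10 11 12 13 14 15 16 17 18 19 20 21 22 23
G :  0  1  0  1  2  0  1  0  1  2  0  1  0  1  2  0  1  0  1  2  0  1  0  1
P-positions are exactly the n with G(n) = 0.

0, 2, 5, 7, 10, 12, 15, 17, 20, 22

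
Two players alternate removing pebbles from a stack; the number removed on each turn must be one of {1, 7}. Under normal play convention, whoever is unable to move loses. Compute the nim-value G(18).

0

G(0) = 0
G(1) = mex{0} = 1
G(2) = mex{1} = 0
G(3) = mex{0} = 1
G(4) = mex{1} = 0
G(5) = mex{0} = 1
G(6) = mex{1} = 0
G(7) = mex{0,0} = 1
G(8) = mex{1,1} = 0
G(9) = mex{0,0} = 1
G(10) = mex{1,1} = 0
G(11) = mex{0,0} = 1
G(12) = mex{1,1} = 0
G(13) = mex{0,0} = 1
G(14) = mex{1,1} = 0
G(15) = mex{0,0} = 1
G(16) = mex{1,1} = 0
G(17) = mex{0,0} = 1
G(18) = mex{1,1} = 0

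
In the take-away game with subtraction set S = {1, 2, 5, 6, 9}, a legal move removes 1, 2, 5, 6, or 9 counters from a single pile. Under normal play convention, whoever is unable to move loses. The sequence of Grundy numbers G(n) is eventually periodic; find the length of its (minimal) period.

7

G(0) = 0
G(1) = mex{0} = 1
G(2) = mex{1,0} = 2
G(3) = mex{2,1} = 0
G(4) = mex{0,2} = 1
G(5) = mex{1,0,0} = 2
G(6) = mex{2,1,1,0} = 3
G(7) = mex{3,2,2,1} = 0
G(8) = mex{0,3,0,2} = 1
G(9) = mex{1,0,1,0,0} = 2
G(10) = mex{2,1,2,1,1} = 0
G(11) = mex{0,2,3,2,2} = 1
G(12) = mex{1,0,0,3,0} = 2
G(13) = mex{2,1,1,0,1} = 3
G(14) = mex{3,2,2,1,2} = 0
G(15) = mex{0,3,0,2,3} = 1
G(16) = mex{1,0,1,0,0} = 2
G(17) = mex{2,1,2,1,1} = 0
G(n+7) = G(n) holds for n = 0,…,8 (a full window of length max(S) = 9), so the sequence is purely periodic with period 7.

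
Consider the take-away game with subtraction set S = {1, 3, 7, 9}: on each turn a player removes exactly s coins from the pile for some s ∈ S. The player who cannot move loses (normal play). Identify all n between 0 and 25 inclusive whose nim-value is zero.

n :  0  1  2  3  4  5  6  7  8  9 10 11 12 13 14 15 16 17 18 19 20 21 22 23 24 25
G :  0  1  0  1  0  1  0  1  0  1  0  1  0  1  0  1  0  1  0  1  0  1  0  1  0  1
P-positions are exactly the n with G(n) = 0.

0, 2, 4, 6, 8, 10, 12, 14, 16, 18, 20, 22, 24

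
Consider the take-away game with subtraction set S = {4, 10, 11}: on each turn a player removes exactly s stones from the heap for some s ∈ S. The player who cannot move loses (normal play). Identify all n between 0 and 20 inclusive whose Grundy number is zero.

n :  0  1  2  3  4  5  6  7  8  9 10 11 12 13 14 15 16 17 18 19 20
G :  0  0  0  0  1  1  1  1  0  0  2  2  1  1  3  0  0  0  2  1  1
P-positions are exactly the n with G(n) = 0.

0, 1, 2, 3, 8, 9, 15, 16, 17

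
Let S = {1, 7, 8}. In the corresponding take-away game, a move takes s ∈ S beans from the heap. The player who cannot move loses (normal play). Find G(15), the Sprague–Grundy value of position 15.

G(0) = 0
G(1) = mex{0} = 1
G(2) = mex{1} = 0
G(3) = mex{0} = 1
G(4) = mex{1} = 0
G(5) = mex{0} = 1
G(6) = mex{1} = 0
G(7) = mex{0,0} = 1
G(8) = mex{1,1,0} = 2
G(9) = mex{2,0,1} = 3
G(10) = mex{3,1,0} = 2
G(11) = mex{2,0,1} = 3
G(12) = mex{3,1,0} = 2
G(13) = mex{2,0,1} = 3
G(14) = mex{3,1,0} = 2
G(15) = mex{2,2,1} = 0

0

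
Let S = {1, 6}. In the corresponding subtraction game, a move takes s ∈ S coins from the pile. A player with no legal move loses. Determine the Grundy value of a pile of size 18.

n :  0  1  2  3  4  5  6  7  8  9 10 11 12 13 14 15 16 17 18
G :  0  1  0  1  0  1  2  0  1  0  1  0  1  2  0  1  0  1  0

0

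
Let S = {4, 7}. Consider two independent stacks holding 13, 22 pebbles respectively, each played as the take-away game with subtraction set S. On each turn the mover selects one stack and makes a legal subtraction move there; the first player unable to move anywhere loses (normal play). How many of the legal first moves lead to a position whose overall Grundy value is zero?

All stacks use S = {4, 7}:
n :  0  1  2  3  4  5  6  7  8  9 10 11 12 13 14 15 16 17 18 19 20 21 22
G :  0  0  0  0  1  1  1  1  2  2  2  0  0  0  0  1  1  1  1  2  2  2  0
Stack A: G(13) = 0.
Stack B: G(22) = 0.
Combined Grundy value = 0 ⊕ 0 = 0.
A winning move leaves total XOR = 0, i.e. changes one component's Grundy value g to g ⊕ X where X is the current total.
Stack A: target g' = 0⊕0 = 0, but every legal move changes the Grundy value (mex property), so 0 moves.
Stack B: target g' = 0⊕0 = 0, but every legal move changes the Grundy value (mex property), so 0 moves.

0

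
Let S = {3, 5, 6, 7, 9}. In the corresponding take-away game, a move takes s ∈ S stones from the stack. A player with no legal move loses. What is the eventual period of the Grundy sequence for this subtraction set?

12

G(0) = 0
G(1) = mex{} = 0
G(2) = mex{} = 0
G(3) = mex{0} = 1
G(4) = mex{0} = 1
G(5) = mex{0,0} = 1
G(6) = mex{1,0,0} = 2
G(7) = mex{1,0,0,0} = 2
G(8) = mex{1,1,0,0} = 2
G(9) = mex{2,1,1,0,0} = 3
G(10) = mex{2,1,1,1,0} = 3
G(11) = mex{2,2,1,1,0} = 3
G(12) = mex{3,2,2,1,1} = 0
G(13) = mex{3,2,2,2,1} = 0
G(14) = mex{3,3,2,2,1} = 0
G(15) = mex{0,3,3,2,2} = 1
G(16) = mex{0,3,3,3,2} = 1
G(17) = mex{0,0,3,3,2} = 1
G(18) = mex{1,0,0,3,3} = 2
G(19) = mex{1,0,0,0,3} = 2
G(20) = mex{1,1,0,0,3} = 2
G(21) = mex{2,1,1,0,0} = 3
G(22) = mex{2,1,1,1,0} = 3
G(23) = mex{2,2,1,1,0} = 3
G(24) = mex{3,2,2,1,1} = 0
G(25) = mex{3,2,2,2,1} = 0
G(n+12) = G(n) holds for n = 0,…,8 (a full window of length max(S) = 9), so the sequence is purely periodic with period 12.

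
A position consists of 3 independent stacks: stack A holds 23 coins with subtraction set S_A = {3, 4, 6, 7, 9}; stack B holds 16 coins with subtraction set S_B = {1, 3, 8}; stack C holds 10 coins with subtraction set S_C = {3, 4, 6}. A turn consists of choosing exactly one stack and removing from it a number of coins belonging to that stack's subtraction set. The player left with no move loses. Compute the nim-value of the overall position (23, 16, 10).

2

Stack A, S = {3, 4, 6, 7, 9}:
G(0) = 0
G(1) = mex{} = 0
G(2) = mex{} = 0
G(3) = mex{0} = 1
G(4) = mex{0,0} = 1
G(5) = mex{0,0} = 1
G(6) = mex{1,0,0} = 2
G(7) = mex{1,1,0,0} = 2
G(8) = mex{1,1,0,0} = 2
G(9) = mex{2,1,1,0,0} = 3
G(10) = mex{2,2,1,1,0} = 3
G(11) = mex{2,2,1,1,0} = 3
G(12) = mex{3,2,2,1,1} = 0
G(13) = mex{3,3,2,2,1} = 0
G(14) = mex{3,3,2,2,1} = 0
G(15) = mex{0,3,3,2,2} = 1
G(16) = mex{0,0,3,3,2} = 1
G(17) = mex{0,0,3,3,2} = 1
G(18) = mex{1,0,0,3,3} = 2
G(19) = mex{1,1,0,0,3} = 2
G(20) = mex{1,1,0,0,3} = 2
G(21) = mex{2,1,1,0,0} = 3
G(22) = mex{2,2,1,1,0} = 3
G(23) = mex{2,2,1,1,0} = 3
G_A(23) = 3.
Stack B, S = {1, 3, 8}:
G(0) = 0
G(1) = mex{0} = 1
G(2) = mex{1} = 0
G(3) = mex{0,0} = 1
G(4) = mex{1,1} = 0
G(5) = mex{0,0} = 1
G(6) = mex{1,1} = 0
G(7) = mex{0,0} = 1
G(8) = mex{1,1,0} = 2
G(9) = mex{2,0,1} = 3
G(10) = mex{3,1,0} = 2
G(11) = mex{2,2,1} = 0
G(12) = mex{0,3,0} = 1
G(13) = mex{1,2,1} = 0
G(14) = mex{0,0,0} = 1
G(15) = mex{1,1,1} = 0
G(16) = mex{0,0,2} = 1
G_B(16) = 1.
Stack C, S = {3, 4, 6}:
n :  0  1  2  3  4  5  6  7  8  9 10
G :  0  0  0  1  1  1  2  2  2  0  0
G_C(10) = 0.
Combined Grundy value = 3 ⊕ 1 ⊕ 0 = 2.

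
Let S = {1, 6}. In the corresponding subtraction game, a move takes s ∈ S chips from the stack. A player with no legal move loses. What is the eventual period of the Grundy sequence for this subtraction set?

7

G(0) = 0
G(1) = mex{0} = 1
G(2) = mex{1} = 0
G(3) = mex{0} = 1
G(4) = mex{1} = 0
G(5) = mex{0} = 1
G(6) = mex{1,0} = 2
G(7) = mex{2,1} = 0
G(8) = mex{0,0} = 1
G(9) = mex{1,1} = 0
G(10) = mex{0,0} = 1
G(11) = mex{1,1} = 0
G(12) = mex{0,2} = 1
G(13) = mex{1,0} = 2
G(14) = mex{2,1} = 0
G(15) = mex{0,0} = 1
G(n+7) = G(n) holds for n = 0,…,5 (a full window of length max(S) = 6), so the sequence is purely periodic with period 7.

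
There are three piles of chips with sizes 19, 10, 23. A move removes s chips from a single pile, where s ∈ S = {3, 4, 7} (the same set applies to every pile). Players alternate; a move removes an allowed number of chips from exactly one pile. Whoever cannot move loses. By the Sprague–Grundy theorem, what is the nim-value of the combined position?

All piles use S = {3, 4, 7}:
G(0) = 0
G(1) = mex{} = 0
G(2) = mex{} = 0
G(3) = mex{0} = 1
G(4) = mex{0,0} = 1
G(5) = mex{0,0} = 1
G(6) = mex{1,0} = 2
G(7) = mex{1,1,0} = 2
G(8) = mex{1,1,0} = 2
G(9) = mex{2,1,0} = 3
G(10) = mex{2,2,1} = 0
G(11) = mex{2,2,1} = 0
G(12) = mex{3,2,1} = 0
G(13) = mex{0,3,2} = 1
G(14) = mex{0,0,2} = 1
G(15) = mex{0,0,2} = 1
G(16) = mex{1,0,3} = 2
G(17) = mex{1,1,0} = 2
G(18) = mex{1,1,0} = 2
G(19) = mex{2,1,0} = 3
G(20) = mex{2,2,1} = 0
G(21) = mex{2,2,1} = 0
G(22) = mex{3,2,1} = 0
G(23) = mex{0,3,2} = 1
Pile A: G(19) = 3.
Pile B: G(10) = 0.
Pile C: G(23) = 1.
Combined Grundy value = 3 ⊕ 0 ⊕ 1 = 2.

2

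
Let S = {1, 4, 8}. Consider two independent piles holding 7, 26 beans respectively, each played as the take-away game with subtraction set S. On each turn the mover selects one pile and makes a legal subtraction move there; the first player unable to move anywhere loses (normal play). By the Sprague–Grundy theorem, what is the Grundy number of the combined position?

All piles use S = {1, 4, 8}:
n :  0  1  2  3  4  5  6  7  8  9 10 11 12 13 14 15 16 17 18 19 20 21 22 23 24 25 26
G :  0  1  0  1  2  0  1  0  1  2  3  2  0  1  0  1  2  0  1  0  1  2  3  2  0  1  0
Pile A: G(7) = 0.
Pile B: G(26) = 0.
Combined Grundy value = 0 ⊕ 0 = 0.

0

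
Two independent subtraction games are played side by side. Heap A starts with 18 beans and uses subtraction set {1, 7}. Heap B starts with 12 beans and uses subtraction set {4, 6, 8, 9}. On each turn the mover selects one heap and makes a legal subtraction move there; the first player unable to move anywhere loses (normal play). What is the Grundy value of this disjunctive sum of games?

3

Heap A, S = {1, 7}:
G(0) = 0
G(1) = mex{0} = 1
G(2) = mex{1} = 0
G(3) = mex{0} = 1
G(4) = mex{1} = 0
G(5) = mex{0} = 1
G(6) = mex{1} = 0
G(7) = mex{0,0} = 1
G(8) = mex{1,1} = 0
G(9) = mex{0,0} = 1
G(10) = mex{1,1} = 0
G(11) = mex{0,0} = 1
G(12) = mex{1,1} = 0
G(13) = mex{0,0} = 1
G(14) = mex{1,1} = 0
G(15) = mex{0,0} = 1
G(16) = mex{1,1} = 0
G(17) = mex{0,0} = 1
G(18) = mex{1,1} = 0
G_A(18) = 0.
Heap B, S = {4, 6, 8, 9}:
n :  0  1  2  3  4  5  6  7  8  9 10 11 12
G :  0  0  0  0  1  1  1  1  2  2  2  2  3
G_B(12) = 3.
Combined Grundy value = 0 ⊕ 3 = 3.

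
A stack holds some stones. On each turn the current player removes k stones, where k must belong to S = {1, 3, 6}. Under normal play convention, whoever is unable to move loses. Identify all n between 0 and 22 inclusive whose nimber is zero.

n :  0  1  2  3  4  5  6  7  8  9 10 11 12 13 14 15 16 17 18 19 20 21 22
G :  0  1  0  1  0  1  2  3  2  0  1  0  1  0  1  2  3  2  0  1  0  1  0
P-positions are exactly the n with G(n) = 0.

0, 2, 4, 9, 11, 13, 18, 20, 22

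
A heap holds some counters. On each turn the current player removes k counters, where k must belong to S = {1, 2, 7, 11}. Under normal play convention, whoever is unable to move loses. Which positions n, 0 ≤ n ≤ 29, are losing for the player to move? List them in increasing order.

G(0) = 0
G(1) = mex{0} = 1
G(2) = mex{1,0} = 2
G(3) = mex{2,1} = 0
G(4) = mex{0,2} = 1
G(5) = mex{1,0} = 2
G(6) = mex{2,1} = 0
G(7) = mex{0,2,0} = 1
G(8) = mex{1,0,1} = 2
G(9) = mex{2,1,2} = 0
G(10) = mex{0,2,0} = 1
G(11) = mex{1,0,1,0} = 2
G(12) = mex{2,1,2,1} = 0
G(13) = mex{0,2,0,2} = 1
G(14) = mex{1,0,1,0} = 2
G(15) = mex{2,1,2,1} = 0
G(16) = mex{0,2,0,2} = 1
G(17) = mex{1,0,1,0} = 2
G(18) = mex{2,1,2,1} = 0
G(19) = mex{0,2,0,2} = 1
G(20) = mex{1,0,1,0} = 2
G(21) = mex{2,1,2,1} = 0
G(22) = mex{0,2,0,2} = 1
G(23) = mex{1,0,1,0} = 2
G(24) = mex{2,1,2,1} = 0
G(25) = mex{0,2,0,2} = 1
G(26) = mex{1,0,1,0} = 2
G(27) = mex{2,1,2,1} = 0
G(28) = mex{0,2,0,2} = 1
G(29) = mex{1,0,1,0} = 2
P-positions are exactly the n with G(n) = 0.

0, 3, 6, 9, 12, 15, 18, 21, 24, 27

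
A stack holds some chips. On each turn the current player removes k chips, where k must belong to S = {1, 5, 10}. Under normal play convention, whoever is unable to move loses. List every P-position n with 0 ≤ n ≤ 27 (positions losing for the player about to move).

0, 2, 4, 6, 8, 15, 17, 19, 21, 23

G(0) = 0
G(1) = mex{0} = 1
G(2) = mex{1} = 0
G(3) = mex{0} = 1
G(4) = mex{1} = 0
G(5) = mex{0,0} = 1
G(6) = mex{1,1} = 0
G(7) = mex{0,0} = 1
G(8) = mex{1,1} = 0
G(9) = mex{0,0} = 1
G(10) = mex{1,1,0} = 2
G(11) = mex{2,0,1} = 3
G(12) = mex{3,1,0} = 2
G(13) = mex{2,0,1} = 3
G(14) = mex{3,1,0} = 2
G(15) = mex{2,2,1} = 0
G(16) = mex{0,3,0} = 1
G(17) = mex{1,2,1} = 0
G(18) = mex{0,3,0} = 1
G(19) = mex{1,2,1} = 0
G(20) = mex{0,0,2} = 1
G(21) = mex{1,1,3} = 0
G(22) = mex{0,0,2} = 1
G(23) = mex{1,1,3} = 0
G(24) = mex{0,0,2} = 1
G(25) = mex{1,1,0} = 2
G(26) = mex{2,0,1} = 3
G(27) = mex{3,1,0} = 2
P-positions are exactly the n with G(n) = 0.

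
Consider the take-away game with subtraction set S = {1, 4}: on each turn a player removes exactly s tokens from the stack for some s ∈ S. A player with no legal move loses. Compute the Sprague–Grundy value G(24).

G(0) = 0
G(1) = mex{0} = 1
G(2) = mex{1} = 0
G(3) = mex{0} = 1
G(4) = mex{1,0} = 2
G(5) = mex{2,1} = 0
G(6) = mex{0,0} = 1
G(7) = mex{1,1} = 0
G(8) = mex{0,2} = 1
G(9) = mex{1,0} = 2
G(10) = mex{2,1} = 0
G(11) = mex{0,0} = 1
G(12) = mex{1,1} = 0
G(13) = mex{0,2} = 1
G(14) = mex{1,0} = 2
G(15) = mex{2,1} = 0
G(16) = mex{0,0} = 1
G(17) = mex{1,1} = 0
G(18) = mex{0,2} = 1
G(19) = mex{1,0} = 2
G(20) = mex{2,1} = 0
G(21) = mex{0,0} = 1
G(22) = mex{1,1} = 0
G(23) = mex{0,2} = 1
G(24) = mex{1,0} = 2

2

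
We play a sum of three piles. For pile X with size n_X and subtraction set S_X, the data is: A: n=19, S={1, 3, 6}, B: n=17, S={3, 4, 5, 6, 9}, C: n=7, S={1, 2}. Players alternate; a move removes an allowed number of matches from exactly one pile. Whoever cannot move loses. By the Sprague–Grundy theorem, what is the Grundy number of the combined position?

1

Pile A, S = {1, 3, 6}:
n :  0  1  2  3  4  5  6  7  8  9 10 11 12 13 14 15 16 17 18 19
G :  0  1  0  1  0  1  2  3  2  0  1  0  1  0  1  2  3  2  0  1
G_A(19) = 1.
Pile B, S = {3, 4, 5, 6, 9}:
G(0) = 0
G(1) = mex{} = 0
G(2) = mex{} = 0
G(3) = mex{0} = 1
G(4) = mex{0,0} = 1
G(5) = mex{0,0,0} = 1
G(6) = mex{1,0,0,0} = 2
G(7) = mex{1,1,0,0} = 2
G(8) = mex{1,1,1,0} = 2
G(9) = mex{2,1,1,1,0} = 3
G(10) = mex{2,2,1,1,0} = 3
G(11) = mex{2,2,2,1,0} = 3
G(12) = mex{3,2,2,2,1} = 0
G(13) = mex{3,3,2,2,1} = 0
G(14) = mex{3,3,3,2,1} = 0
G(15) = mex{0,3,3,3,2} = 1
G(16) = mex{0,0,3,3,2} = 1
G(17) = mex{0,0,0,3,2} = 1
G_B(17) = 1.
Pile C, S = {1, 2}:
n : 0 1 2 3 4 5 6 7
G : 0 1 2 0 1 2 0 1
G_C(7) = 1.
Combined Grundy value = 1 ⊕ 1 ⊕ 1 = 1.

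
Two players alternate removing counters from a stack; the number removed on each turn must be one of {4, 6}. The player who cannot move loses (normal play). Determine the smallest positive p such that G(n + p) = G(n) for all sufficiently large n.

G(0) = 0
G(1) = mex{} = 0
G(2) = mex{} = 0
G(3) = mex{} = 0
G(4) = mex{0} = 1
G(5) = mex{0} = 1
G(6) = mex{0,0} = 1
G(7) = mex{0,0} = 1
G(8) = mex{1,0} = 2
G(9) = mex{1,0} = 2
G(10) = mex{1,1} = 0
G(11) = mex{1,1} = 0
G(12) = mex{2,1} = 0
G(13) = mex{2,1} = 0
G(14) = mex{0,2} = 1
G(15) = mex{0,2} = 1
G(16) = mex{0,0} = 1
G(17) = mex{0,0} = 1
G(18) = mex{1,0} = 2
G(19) = mex{1,0} = 2
G(20) = mex{1,1} = 0
G(21) = mex{1,1} = 0
G(n+10) = G(n) holds for n = 0,…,5 (a full window of length max(S) = 6), so the sequence is purely periodic with period 10.

10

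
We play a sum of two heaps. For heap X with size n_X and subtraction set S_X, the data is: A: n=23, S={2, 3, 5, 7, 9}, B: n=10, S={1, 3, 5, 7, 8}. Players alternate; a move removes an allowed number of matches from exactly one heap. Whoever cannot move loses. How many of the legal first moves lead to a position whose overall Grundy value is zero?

2

Heap A, S = {2, 3, 5, 7, 9}:
G(0) = 0
G(1) = mex{} = 0
G(2) = mex{0} = 1
G(3) = mex{0,0} = 1
G(4) = mex{1,0} = 2
G(5) = mex{1,1,0} = 2
G(6) = mex{2,1,0} = 3
G(7) = mex{2,2,1,0} = 3
G(8) = mex{3,2,1,0} = 4
G(9) = mex{3,3,2,1,0} = 4
G(10) = mex{4,3,2,1,0} = 5
G(11) = mex{4,4,3,2,1} = 0
G(12) = mex{5,4,3,2,1} = 0
G(13) = mex{0,5,4,3,2} = 1
G(14) = mex{0,0,4,3,2} = 1
G(15) = mex{1,0,5,4,3} = 2
G(16) = mex{1,1,0,4,3} = 2
G(17) = mex{2,1,0,5,4} = 3
G(18) = mex{2,2,1,0,4} = 3
G(19) = mex{3,2,1,0,5} = 4
G(20) = mex{3,3,2,1,0} = 4
G(21) = mex{4,3,2,1,0} = 5
G(22) = mex{4,4,3,2,1} = 0
G(23) = mex{5,4,3,2,1} = 0
G_A(23) = 0.
Heap B, S = {1, 3, 5, 7, 8}:
n :  0  1  2  3  4  5  6  7  8  9 10
G :  0  1  0  1  0  1  0  1  2  3  2
G_B(10) = 2.
Combined Grundy value = 0 ⊕ 2 = 2.
A winning move leaves total XOR = 0, i.e. changes one component's Grundy value g to g ⊕ X where X is the current total.
Heap A: need g' = 0⊕2 = 2. Options: 23−2→G=5, 23−3→G=4, 23−5→G=3, 23−7→G=2, 23−9→G=1. Hits: 1.
Heap B: need g' = 2⊕2 = 0. Options: 10−1→G=3, 10−3→G=1, 10−5→G=1, 10−7→G=1, 10−8→G=0. Hits: 1.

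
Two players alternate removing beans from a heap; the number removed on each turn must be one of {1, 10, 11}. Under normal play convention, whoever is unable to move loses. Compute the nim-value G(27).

1

G(0) = 0
G(1) = mex{0} = 1
G(2) = mex{1} = 0
G(3) = mex{0} = 1
G(4) = mex{1} = 0
G(5) = mex{0} = 1
G(6) = mex{1} = 0
G(7) = mex{0} = 1
G(8) = mex{1} = 0
G(9) = mex{0} = 1
G(10) = mex{1,0} = 2
G(11) = mex{2,1,0} = 3
G(12) = mex{3,0,1} = 2
G(13) = mex{2,1,0} = 3
G(14) = mex{3,0,1} = 2
G(15) = mex{2,1,0} = 3
G(16) = mex{3,0,1} = 2
G(17) = mex{2,1,0} = 3
G(18) = mex{3,0,1} = 2
G(19) = mex{2,1,0} = 3
G(20) = mex{3,2,1} = 0
G(21) = mex{0,3,2} = 1
G(22) = mex{1,2,3} = 0
G(23) = mex{0,3,2} = 1
G(24) = mex{1,2,3} = 0
G(25) = mex{0,3,2} = 1
G(26) = mex{1,2,3} = 0
G(27) = mex{0,3,2} = 1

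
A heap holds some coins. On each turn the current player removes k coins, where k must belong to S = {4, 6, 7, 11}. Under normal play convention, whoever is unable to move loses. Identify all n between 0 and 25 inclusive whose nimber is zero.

G(0) = 0
G(1) = mex{} = 0
G(2) = mex{} = 0
G(3) = mex{} = 0
G(4) = mex{0} = 1
G(5) = mex{0} = 1
G(6) = mex{0,0} = 1
G(7) = mex{0,0,0} = 1
G(8) = mex{1,0,0} = 2
G(9) = mex{1,0,0} = 2
G(10) = mex{1,1,0} = 2
G(11) = mex{1,1,1,0} = 2
G(12) = mex{2,1,1,0} = 3
G(13) = mex{2,1,1,0} = 3
G(14) = mex{2,2,1,0} = 3
G(15) = mex{2,2,2,1} = 0
G(16) = mex{3,2,2,1} = 0
G(17) = mex{3,2,2,1} = 0
G(18) = mex{3,3,2,1} = 0
G(19) = mex{0,3,3,2} = 1
G(20) = mex{0,3,3,2} = 1
G(21) = mex{0,0,3,2} = 1
G(22) = mex{0,0,0,2} = 1
G(23) = mex{1,0,0,3} = 2
G(24) = mex{1,0,0,3} = 2
G(25) = mex{1,1,0,3} = 2
P-positions are exactly the n with G(n) = 0.

0, 1, 2, 3, 15, 16, 17, 18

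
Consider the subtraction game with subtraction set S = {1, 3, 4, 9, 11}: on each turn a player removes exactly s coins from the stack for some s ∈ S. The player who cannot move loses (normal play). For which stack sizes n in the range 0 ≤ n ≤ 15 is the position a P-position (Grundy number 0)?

0, 2, 7, 12, 14

G(0) = 0
G(1) = mex{0} = 1
G(2) = mex{1} = 0
G(3) = mex{0,0} = 1
G(4) = mex{1,1,0} = 2
G(5) = mex{2,0,1} = 3
G(6) = mex{3,1,0} = 2
G(7) = mex{2,2,1} = 0
G(8) = mex{0,3,2} = 1
G(9) = mex{1,2,3,0} = 4
G(10) = mex{4,0,2,1} = 3
G(11) = mex{3,1,0,0,0} = 2
G(12) = mex{2,4,1,1,1} = 0
G(13) = mex{0,3,4,2,0} = 1
G(14) = mex{1,2,3,3,1} = 0
G(15) = mex{0,0,2,2,2} = 1
P-positions are exactly the n with G(n) = 0.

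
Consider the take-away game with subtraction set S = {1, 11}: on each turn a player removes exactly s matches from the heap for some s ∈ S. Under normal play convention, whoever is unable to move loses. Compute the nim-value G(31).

n :  0  1  2  3  4  5  6  7  8  9 10 11 12 13 14 15 16 17 18 19 20 21 22 23 24 25 26 27 28 29 30 31
G :  0  1  0  1  0  1  0  1  0  1  0  1  0  1  0  1  0  1  0  1  0  1  0  1  0  1  0  1  0  1  0  1

1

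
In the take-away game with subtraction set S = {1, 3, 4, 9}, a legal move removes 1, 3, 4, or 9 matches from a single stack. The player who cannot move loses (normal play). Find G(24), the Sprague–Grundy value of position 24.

n :  0  1  2  3  4  5  6  7  8  9 10 11 12 13 14 15 16 17 18 19 20 21 22 23 24
G :  0  1  0  1  2  3  2  0  1  4  3  2  0  1  0  1  2  3  2  0  1  4  3  2  0

0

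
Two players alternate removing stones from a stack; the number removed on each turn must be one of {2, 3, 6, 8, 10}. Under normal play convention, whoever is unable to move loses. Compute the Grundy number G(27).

n :  0  1  2  3  4  5  6  7  8  9 10 11 12 13 14 15 16 17 18 19 20 21 22 23 24 25 26 27
G :  0  0  1  1  2  0  3  1  2  2  3  3  0  2  1  3  0  0  1  1  2  0  3  1  2  2  3  3

3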